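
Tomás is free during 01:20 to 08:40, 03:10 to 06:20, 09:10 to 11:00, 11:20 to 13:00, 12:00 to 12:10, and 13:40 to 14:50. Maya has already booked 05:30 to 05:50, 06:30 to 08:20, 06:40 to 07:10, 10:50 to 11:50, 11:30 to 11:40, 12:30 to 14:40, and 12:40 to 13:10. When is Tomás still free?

A, merged: 01:20–08:40, 09:10–11:00, 11:20–13:00, 13:40–14:50.
B, merged: 05:30–05:50, 06:30–08:20, 10:50–11:50, 12:30–14:40.
01:20–08:40 \ B = 01:20–05:30, 05:50–06:30, 08:20–08:40.
09:10–11:00 \ B = 09:10–10:50.
11:20–13:00 \ B = 11:50–12:30.
13:40–14:50 \ B = 14:40–14:50.

01:20–05:30, 05:50–06:30, 08:20–08:40, 09:10–10:50, 11:50–12:30, 14:40–14:50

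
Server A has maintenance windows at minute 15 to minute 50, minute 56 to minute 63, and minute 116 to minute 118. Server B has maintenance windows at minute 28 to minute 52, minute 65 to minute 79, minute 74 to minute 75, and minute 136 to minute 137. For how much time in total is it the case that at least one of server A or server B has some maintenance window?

Second set merges to minute 28 to minute 52, minute 65 to minute 79, minute 136 to minute 137.
A ∪ B = minute 15 to minute 52, minute 56 to minute 63, minute 65 to minute 79, minute 116 to minute 118, minute 136 to minute 137.
Total: 37 minutes + 7 minutes + 14 minutes + 2 minutes + 1 minute = 61 minutes.

61 minutes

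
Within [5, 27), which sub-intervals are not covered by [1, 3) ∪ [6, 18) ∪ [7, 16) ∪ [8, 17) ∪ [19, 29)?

[5, 6) ∪ [18, 19)

The merged coverage is [1, 3), [6, 18), [19, 29).
Complement within [5, 27): [5, 6), [18, 19).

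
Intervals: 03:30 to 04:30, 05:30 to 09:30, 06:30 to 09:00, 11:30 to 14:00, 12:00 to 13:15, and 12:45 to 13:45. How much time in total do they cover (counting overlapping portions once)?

Merged: 03:30–04:30, 05:30–09:30, 11:30–14:00.
Lengths: 1 h + 4 h + 2 h 30 min = 7 h 30 min.

7 h 30 min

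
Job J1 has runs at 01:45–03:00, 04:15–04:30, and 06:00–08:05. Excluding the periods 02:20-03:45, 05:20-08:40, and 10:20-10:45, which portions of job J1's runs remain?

01:45–03:00 with B removed leaves 01:45–02:20.
04:15–04:30 is untouched.
06:00–08:05 lies entirely inside B → drops out.

01:45–02:20, 04:15–04:30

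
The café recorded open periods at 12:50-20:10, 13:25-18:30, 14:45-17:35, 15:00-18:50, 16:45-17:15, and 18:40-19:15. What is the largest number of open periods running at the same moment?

Sweep endpoints in order; track running count of active intervals.
Peak of 5 reached at 16:45.

5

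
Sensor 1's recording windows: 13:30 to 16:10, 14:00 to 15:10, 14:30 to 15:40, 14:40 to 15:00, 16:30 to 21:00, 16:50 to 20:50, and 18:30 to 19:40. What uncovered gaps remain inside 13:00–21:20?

After merging, the occupied span is 13:30–16:10, 16:30–21:00.
Gaps within 13:00–21:20: 13:00–13:30, 16:10–16:30, 21:00–21:20.

13:00–13:30, 16:10–16:30, 21:00–21:20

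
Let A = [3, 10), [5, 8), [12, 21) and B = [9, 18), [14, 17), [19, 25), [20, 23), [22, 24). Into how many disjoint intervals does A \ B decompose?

2

Merge the first list: [3, 10), [12, 21).
Merge the second list: [9, 18), [19, 25).
A \ B = [3, 9), [18, 19).
That is 2 disjoint pieces.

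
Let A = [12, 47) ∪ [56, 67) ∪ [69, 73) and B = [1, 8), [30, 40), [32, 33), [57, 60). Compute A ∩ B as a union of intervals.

[30, 40) ∪ [57, 60)

Second set merges to [1, 8), [30, 40), [57, 60).
[12, 47) ∩ B → [30, 40).
[56, 67) ∩ B → [57, 60).
[69, 73) meets no B interval.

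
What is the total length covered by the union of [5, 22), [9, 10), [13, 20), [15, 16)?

Merged: [5, 22).
Length: 17.

17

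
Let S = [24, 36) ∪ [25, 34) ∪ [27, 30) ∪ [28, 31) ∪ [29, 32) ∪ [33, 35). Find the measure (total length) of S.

Merged: [24, 36).
Length: 12.

12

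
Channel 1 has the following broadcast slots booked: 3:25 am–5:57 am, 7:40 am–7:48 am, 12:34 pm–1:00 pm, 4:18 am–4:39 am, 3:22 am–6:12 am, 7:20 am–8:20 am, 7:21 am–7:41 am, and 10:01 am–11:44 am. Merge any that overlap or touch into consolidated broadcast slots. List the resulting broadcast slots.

Sort by start: 3:22 am–6:12 am, 3:25 am–5:57 am, 4:18 am–4:39 am, 7:20 am–8:20 am, 7:21 am–7:41 am, 7:40 am–7:48 am, 10:01 am–11:44 am, 12:34 pm–1:00 pm.
3:25 am–5:57 am overlaps/touches 3:22 am–6:12 am → extend to 3:22 am–6:12 am.
4:18 am–4:39 am overlaps/touches 3:22 am–6:12 am → extend to 3:22 am–6:12 am.
7:20 am–8:20 am is disjoint → start new block.
7:21 am–7:41 am overlaps/touches 7:20 am–8:20 am → extend to 7:20 am–8:20 am.
7:40 am–7:48 am overlaps/touches 7:20 am–8:20 am → extend to 7:20 am–8:20 am.
10:01 am–11:44 am is disjoint → start new block.
12:34 pm–1:00 pm is disjoint → start new block.

3:22 am–6:12 am, 7:20 am–8:20 am, 10:01 am–11:44 am, 12:34 pm–1:00 pm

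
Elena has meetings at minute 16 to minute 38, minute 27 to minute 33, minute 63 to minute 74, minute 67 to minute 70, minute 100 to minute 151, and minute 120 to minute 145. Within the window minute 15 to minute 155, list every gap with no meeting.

After merging, the occupied span is minute 16 to minute 38, minute 63 to minute 74, minute 100 to minute 151.
Complement within minute 15 to minute 155: minute 15 to minute 16, minute 38 to minute 63, minute 74 to minute 100, minute 151 to minute 155.

minute 15 to minute 16, minute 38 to minute 63, minute 74 to minute 100, minute 151 to minute 155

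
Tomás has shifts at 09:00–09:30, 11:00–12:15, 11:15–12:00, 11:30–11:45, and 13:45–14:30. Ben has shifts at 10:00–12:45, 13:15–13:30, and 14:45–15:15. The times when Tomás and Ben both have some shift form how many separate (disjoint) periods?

1

First set merges to 09:00-09:30, 11:00-12:15, 13:45-14:30.
A ∩ B = 11:00-12:15.
That is 1 disjoint piece.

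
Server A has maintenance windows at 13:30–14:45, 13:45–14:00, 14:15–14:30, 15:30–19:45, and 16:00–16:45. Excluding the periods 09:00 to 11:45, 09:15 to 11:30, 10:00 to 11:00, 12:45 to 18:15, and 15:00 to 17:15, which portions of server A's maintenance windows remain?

18:15-19:45

A, merged: 13:30-14:45, 15:30-19:45.
B, merged: 09:00-11:45, 12:45-18:15.
13:30-14:45: fully covered by B → removed.
15:30-19:45 minus B → 18:15-19:45.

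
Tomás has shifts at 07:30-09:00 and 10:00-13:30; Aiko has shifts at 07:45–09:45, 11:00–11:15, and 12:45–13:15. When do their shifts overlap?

07:30–09:00 overlaps B on 07:45–09:00.
10:00–13:30 overlaps B on 11:00–11:15, 12:45–13:15.

07:45–09:00, 11:00–11:15, 12:45–13:15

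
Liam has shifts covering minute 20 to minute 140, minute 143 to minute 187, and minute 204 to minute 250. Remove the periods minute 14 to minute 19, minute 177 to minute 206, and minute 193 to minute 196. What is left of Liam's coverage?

minute 20 to minute 140, minute 143 to minute 177, minute 206 to minute 250

Second set merges to minute 14 to minute 19, minute 177 to minute 206.
minute 20 to minute 140 is untouched.
minute 143 to minute 187 with B removed leaves minute 143 to minute 177.
minute 204 to minute 250 with B removed leaves minute 206 to minute 250.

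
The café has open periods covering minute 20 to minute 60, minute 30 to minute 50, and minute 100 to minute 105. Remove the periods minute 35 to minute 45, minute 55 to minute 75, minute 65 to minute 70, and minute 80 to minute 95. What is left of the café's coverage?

minute 20 to minute 35, minute 45 to minute 55, minute 100 to minute 105

A, merged: minute 20 to minute 60, minute 100 to minute 105.
B, merged: minute 35 to minute 45, minute 55 to minute 75, minute 80 to minute 95.
minute 20 to minute 60 minus B → minute 20 to minute 35, minute 45 to minute 55.
minute 100 to minute 105: no B overlap → unchanged.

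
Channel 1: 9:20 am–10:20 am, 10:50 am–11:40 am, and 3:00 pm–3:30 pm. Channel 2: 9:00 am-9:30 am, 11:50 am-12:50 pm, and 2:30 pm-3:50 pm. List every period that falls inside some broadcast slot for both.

9:20 am-9:30 am, 3:00 pm-3:30 pm

9:20 am-10:20 am ∩ B → 9:20 am-9:30 am.
10:50 am-11:40 am meets no B interval.
3:00 pm-3:30 pm ∩ B → 3:00 pm-3:30 pm.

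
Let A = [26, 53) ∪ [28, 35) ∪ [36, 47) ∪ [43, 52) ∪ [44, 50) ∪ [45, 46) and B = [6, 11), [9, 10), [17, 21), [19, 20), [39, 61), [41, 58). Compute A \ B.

First set merges to [26, 53).
Second set merges to [6, 11), [17, 21), [39, 61).
[26, 53) minus B → [26, 39).

[26, 39)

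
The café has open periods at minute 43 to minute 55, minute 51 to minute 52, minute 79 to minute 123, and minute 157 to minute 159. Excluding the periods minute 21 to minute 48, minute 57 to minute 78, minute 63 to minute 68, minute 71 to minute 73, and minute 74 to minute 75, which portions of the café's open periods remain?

A, merged: minute 43 to minute 55, minute 79 to minute 123, minute 157 to minute 159.
B, merged: minute 21 to minute 48, minute 57 to minute 78.
minute 43 to minute 55 with B removed leaves minute 48 to minute 55.
minute 79 to minute 123 is untouched.
minute 157 to minute 159 is untouched.

minute 48 to minute 55, minute 79 to minute 123, minute 157 to minute 159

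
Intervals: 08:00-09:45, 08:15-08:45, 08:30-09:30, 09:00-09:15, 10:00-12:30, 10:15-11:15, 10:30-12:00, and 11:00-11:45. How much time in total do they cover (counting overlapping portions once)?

4 h 15 min

Merged: 08:00-09:45, 10:00-12:30.
Lengths: 1 h 45 min + 2 h 30 min = 4 h 15 min.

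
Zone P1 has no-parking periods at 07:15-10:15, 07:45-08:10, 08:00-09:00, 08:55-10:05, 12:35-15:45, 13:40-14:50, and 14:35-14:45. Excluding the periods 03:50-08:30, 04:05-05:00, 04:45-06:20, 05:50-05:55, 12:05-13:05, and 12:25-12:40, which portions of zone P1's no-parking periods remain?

Merge the first list: 07:15–10:15, 12:35–15:45.
Merge the second list: 03:50–08:30, 12:05–13:05.
07:15–10:15 minus B → 08:30–10:15.
12:35–15:45 minus B → 13:05–15:45.

08:30–10:15, 13:05–15:45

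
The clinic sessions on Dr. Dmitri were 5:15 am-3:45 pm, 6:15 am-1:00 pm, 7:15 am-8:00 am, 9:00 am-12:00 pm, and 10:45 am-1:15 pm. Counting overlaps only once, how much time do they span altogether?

Merged: 5:15 am–3:45 pm.
Length: 10 h 30 min.

10 h 30 min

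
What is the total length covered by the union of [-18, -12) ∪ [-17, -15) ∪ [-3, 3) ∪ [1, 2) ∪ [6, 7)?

13

Merged: [-18, -12), [-3, 3), [6, 7).
Lengths: 6 + 6 + 1 = 13.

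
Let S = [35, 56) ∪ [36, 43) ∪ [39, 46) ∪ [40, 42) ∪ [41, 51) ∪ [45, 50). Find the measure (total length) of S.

21

Merged: [35, 56).
Length: 21.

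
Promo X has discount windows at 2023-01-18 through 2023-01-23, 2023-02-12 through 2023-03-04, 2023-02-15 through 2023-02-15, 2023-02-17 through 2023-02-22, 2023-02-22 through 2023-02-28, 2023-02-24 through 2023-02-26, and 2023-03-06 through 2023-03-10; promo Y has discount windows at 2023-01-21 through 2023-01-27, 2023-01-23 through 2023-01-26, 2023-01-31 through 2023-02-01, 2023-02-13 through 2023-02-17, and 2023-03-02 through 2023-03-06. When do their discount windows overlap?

2023-01-21 through 2023-01-23, 2023-02-13 through 2023-02-17, 2023-03-02 through 2023-03-04, 2023-03-06 through 2023-03-06

First set merges to 2023-01-18 through 2023-01-23, 2023-02-12 through 2023-03-04, 2023-03-06 through 2023-03-10.
Second set merges to 2023-01-21 through 2023-01-27, 2023-01-31 through 2023-02-01, 2023-02-13 through 2023-02-17, 2023-03-02 through 2023-03-06.
2023-01-18 through 2023-01-23 overlaps B on 2023-01-21 through 2023-01-23.
2023-02-12 through 2023-03-04 overlaps B on 2023-02-13 through 2023-02-17, 2023-03-02 through 2023-03-04.
2023-03-06 through 2023-03-10 overlaps B on 2023-03-06 through 2023-03-06.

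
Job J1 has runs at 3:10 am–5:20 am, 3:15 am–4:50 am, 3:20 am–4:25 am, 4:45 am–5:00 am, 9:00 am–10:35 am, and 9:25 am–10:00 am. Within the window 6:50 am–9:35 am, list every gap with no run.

The merged coverage is 3:10 am-5:20 am, 9:00 am-10:35 am.
Gaps within 6:50 am-9:35 am: 6:50 am-9:00 am.

6:50 am-9:00 am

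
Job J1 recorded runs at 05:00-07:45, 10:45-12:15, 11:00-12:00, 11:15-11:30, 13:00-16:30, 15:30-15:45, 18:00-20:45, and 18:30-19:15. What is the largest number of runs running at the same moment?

3

At 11:15, 3 of the intervals are simultaneously active.
No point has more.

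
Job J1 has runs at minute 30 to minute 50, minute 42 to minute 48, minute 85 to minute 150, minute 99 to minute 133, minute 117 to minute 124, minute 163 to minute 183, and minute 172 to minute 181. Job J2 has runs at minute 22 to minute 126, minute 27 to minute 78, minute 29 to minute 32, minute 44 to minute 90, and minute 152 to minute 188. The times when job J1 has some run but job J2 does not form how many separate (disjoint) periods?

1

First set merges to minute 30 to minute 50, minute 85 to minute 150, minute 163 to minute 183.
Second set merges to minute 22 to minute 126, minute 152 to minute 188.
A \ B = minute 126 to minute 150.
That is 1 disjoint piece.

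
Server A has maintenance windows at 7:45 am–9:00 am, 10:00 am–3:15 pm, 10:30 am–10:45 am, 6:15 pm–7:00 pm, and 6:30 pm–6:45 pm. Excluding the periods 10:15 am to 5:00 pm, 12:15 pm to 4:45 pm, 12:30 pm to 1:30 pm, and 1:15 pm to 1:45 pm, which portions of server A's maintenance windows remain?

Merge the first list: 7:45 am-9:00 am, 10:00 am-3:15 pm, 6:15 pm-7:00 pm.
Merge the second list: 10:15 am-5:00 pm.
7:45 am-9:00 am: no B overlap → unchanged.
10:00 am-3:15 pm minus B → 10:00 am-10:15 am.
6:15 pm-7:00 pm: no B overlap → unchanged.

7:45 am-9:00 am, 10:00 am-10:15 am, 6:15 pm-7:00 pm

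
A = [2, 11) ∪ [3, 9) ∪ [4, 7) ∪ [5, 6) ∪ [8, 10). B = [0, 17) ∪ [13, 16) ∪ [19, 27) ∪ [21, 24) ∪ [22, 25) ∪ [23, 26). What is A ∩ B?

[2, 11)

First set merges to [2, 11).
Second set merges to [0, 17), [19, 27).
[2, 11) ∩ B → [2, 11).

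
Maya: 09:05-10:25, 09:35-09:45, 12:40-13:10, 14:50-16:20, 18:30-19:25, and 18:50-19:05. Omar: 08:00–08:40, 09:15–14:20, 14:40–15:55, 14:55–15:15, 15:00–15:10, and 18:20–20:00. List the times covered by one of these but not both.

08:00-08:40, 09:05-09:15, 10:25-12:40, 13:10-14:20, 14:40-14:50, 15:55-16:20, 18:20-18:30, 19:25-20:00

First set merges to 09:05-10:25, 12:40-13:10, 14:50-16:20, 18:30-19:25.
Second set merges to 08:00-08:40, 09:15-14:20, 14:40-15:55, 18:20-20:00.
Only in the first: 09:05-09:15, 15:55-16:20.
Only in the second: 08:00-08:40, 10:25-12:40, 13:10-14:20, 14:40-14:50, 18:20-18:30, 19:25-20:00.
Together these are the periods covered by exactly one.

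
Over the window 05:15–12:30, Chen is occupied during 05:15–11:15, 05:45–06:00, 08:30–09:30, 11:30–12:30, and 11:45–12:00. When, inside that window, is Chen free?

Covered (merged): 05:15–11:15, 11:30–12:30.
Gaps within 05:15–12:30: 11:15–11:30.

11:15–11:30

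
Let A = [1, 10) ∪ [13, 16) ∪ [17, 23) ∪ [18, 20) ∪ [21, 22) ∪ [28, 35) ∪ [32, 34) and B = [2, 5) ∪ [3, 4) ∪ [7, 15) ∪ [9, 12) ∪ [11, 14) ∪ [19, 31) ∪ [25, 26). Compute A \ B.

First set merges to [1, 10), [13, 16), [17, 23), [28, 35).
Second set merges to [2, 5), [7, 15), [19, 31).
[1, 10) with B removed leaves [1, 2), [5, 7).
[13, 16) with B removed leaves [15, 16).
[17, 23) with B removed leaves [17, 19).
[28, 35) with B removed leaves [31, 35).

[1, 2) ∪ [5, 7) ∪ [15, 16) ∪ [17, 19) ∪ [31, 35)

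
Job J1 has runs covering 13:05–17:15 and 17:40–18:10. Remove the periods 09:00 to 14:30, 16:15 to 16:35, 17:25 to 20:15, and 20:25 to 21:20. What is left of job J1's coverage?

14:30–16:15, 16:35–17:15

13:05–17:15 minus B → 14:30–16:15, 16:35–17:15.
17:40–18:10: fully covered by B → removed.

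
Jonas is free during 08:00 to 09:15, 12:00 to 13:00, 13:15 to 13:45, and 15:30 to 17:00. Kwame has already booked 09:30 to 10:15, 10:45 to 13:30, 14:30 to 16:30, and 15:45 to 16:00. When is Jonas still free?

08:00–09:15, 13:30–13:45, 16:30–17:00

Second set merges to 09:30–10:15, 10:45–13:30, 14:30–16:30.
08:00–09:15: no B overlap → unchanged.
12:00–13:00: fully covered by B → removed.
13:15–13:45 minus B → 13:30–13:45.
15:30–17:00 minus B → 16:30–17:00.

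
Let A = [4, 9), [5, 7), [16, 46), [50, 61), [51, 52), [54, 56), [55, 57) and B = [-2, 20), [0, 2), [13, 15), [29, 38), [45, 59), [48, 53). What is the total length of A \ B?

18

A, merged: [4, 9), [16, 46), [50, 61).
B, merged: [-2, 20), [29, 38), [45, 59).
A \ B = [20, 29), [38, 45), [59, 61).
Total: 9 + 7 + 2 = 18.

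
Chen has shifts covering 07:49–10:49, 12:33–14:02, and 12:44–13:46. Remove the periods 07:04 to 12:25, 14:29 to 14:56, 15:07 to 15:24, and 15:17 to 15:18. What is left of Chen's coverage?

12:33–14:02

First set merges to 07:49–10:49, 12:33–14:02.
Second set merges to 07:04–12:25, 14:29–14:56, 15:07–15:24.
07:49–10:49 lies entirely inside B → drops out.
12:33–14:02 is untouched.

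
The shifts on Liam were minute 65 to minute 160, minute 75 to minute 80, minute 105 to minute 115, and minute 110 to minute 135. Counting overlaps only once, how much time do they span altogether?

95 minutes

Merged: minute 65 to minute 160.
Length: 95 minutes.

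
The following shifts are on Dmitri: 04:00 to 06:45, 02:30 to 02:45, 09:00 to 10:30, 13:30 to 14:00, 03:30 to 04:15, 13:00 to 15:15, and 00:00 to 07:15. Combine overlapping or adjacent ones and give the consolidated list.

Sort by start: 00:00-07:15, 02:30-02:45, 03:30-04:15, 04:00-06:45, 09:00-10:30, 13:00-15:15, 13:30-14:00.
02:30-02:45 overlaps/touches 00:00-07:15 → extend to 00:00-07:15.
03:30-04:15 overlaps/touches 00:00-07:15 → extend to 00:00-07:15.
04:00-06:45 overlaps/touches 00:00-07:15 → extend to 00:00-07:15.
09:00-10:30 is disjoint → start new block.
13:00-15:15 is disjoint → start new block.
13:30-14:00 overlaps/touches 13:00-15:15 → extend to 13:00-15:15.

00:00-07:15, 09:00-10:30, 13:00-15:15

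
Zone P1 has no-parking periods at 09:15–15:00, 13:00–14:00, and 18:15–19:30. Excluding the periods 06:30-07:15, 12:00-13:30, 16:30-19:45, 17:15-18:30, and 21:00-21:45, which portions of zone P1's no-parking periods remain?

Merge the first list: 09:15–15:00, 18:15–19:30.
Merge the second list: 06:30–07:15, 12:00–13:30, 16:30–19:45, 21:00–21:45.
09:15–15:00 with B removed leaves 09:15–12:00, 13:30–15:00.
18:15–19:30 lies entirely inside B → drops out.

09:15–12:00, 13:30–15:00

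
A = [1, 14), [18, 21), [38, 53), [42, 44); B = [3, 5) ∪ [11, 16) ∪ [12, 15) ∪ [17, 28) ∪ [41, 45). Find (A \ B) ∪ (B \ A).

A, merged: [1, 14), [18, 21), [38, 53).
B, merged: [3, 5), [11, 16), [17, 28), [41, 45).
Only in the first: [1, 3), [5, 11), [38, 41), [45, 53).
Only in the second: [14, 16), [17, 18), [21, 28).
Together these are the periods covered by exactly one.

[1, 3) ∪ [5, 11) ∪ [14, 16) ∪ [17, 18) ∪ [21, 28) ∪ [38, 41) ∪ [45, 53)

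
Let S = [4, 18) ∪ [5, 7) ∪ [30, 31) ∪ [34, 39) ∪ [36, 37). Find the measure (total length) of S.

Merged: [4, 18), [30, 31), [34, 39).
Lengths: 14 + 1 + 5 = 20.

20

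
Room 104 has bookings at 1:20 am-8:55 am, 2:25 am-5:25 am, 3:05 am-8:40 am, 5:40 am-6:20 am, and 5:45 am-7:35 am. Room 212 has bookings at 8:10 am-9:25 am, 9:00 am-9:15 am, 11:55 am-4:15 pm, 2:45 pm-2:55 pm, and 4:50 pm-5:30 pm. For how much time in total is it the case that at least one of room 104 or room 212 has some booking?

13 h 5 min

Merge the first list: 1:20 am–8:55 am.
Merge the second list: 8:10 am–9:25 am, 11:55 am–4:15 pm, 4:50 pm–5:30 pm.
A ∪ B = 1:20 am–9:25 am, 11:55 am–4:15 pm, 4:50 pm–5:30 pm.
Total: 8 h 5 min + 4 h 20 min + 40 min = 13 h 5 min.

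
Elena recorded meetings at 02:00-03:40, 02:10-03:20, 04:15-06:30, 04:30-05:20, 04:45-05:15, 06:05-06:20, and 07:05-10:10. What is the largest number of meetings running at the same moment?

3

At 04:45, 3 of the intervals are simultaneously active.
No point has more.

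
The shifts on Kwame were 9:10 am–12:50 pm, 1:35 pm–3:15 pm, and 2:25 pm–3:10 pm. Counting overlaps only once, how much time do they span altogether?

5 h 20 min

Merged: 9:10 am–12:50 pm, 1:35 pm–3:15 pm.
Lengths: 3 h 40 min + 1 h 40 min = 5 h 20 min.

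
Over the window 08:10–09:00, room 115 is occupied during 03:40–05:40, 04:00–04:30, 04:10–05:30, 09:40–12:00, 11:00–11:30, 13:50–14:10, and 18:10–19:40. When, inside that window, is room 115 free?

08:10–09:00

Covered (merged): 03:40–05:40, 09:40–12:00, 13:50–14:10, 18:10–19:40.
Uncovered inside 08:10–09:00: 08:10–09:00.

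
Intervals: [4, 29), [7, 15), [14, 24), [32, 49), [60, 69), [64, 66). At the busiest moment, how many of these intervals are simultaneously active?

Sweep endpoints in order; track running count of active intervals.
Peak of 3 reached at 14.

3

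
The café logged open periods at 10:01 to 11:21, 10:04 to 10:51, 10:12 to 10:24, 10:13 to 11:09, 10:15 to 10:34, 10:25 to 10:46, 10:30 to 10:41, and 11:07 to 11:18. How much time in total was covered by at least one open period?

1 h 20 min

Merged: 10:01–11:21.
Length: 1 h 20 min.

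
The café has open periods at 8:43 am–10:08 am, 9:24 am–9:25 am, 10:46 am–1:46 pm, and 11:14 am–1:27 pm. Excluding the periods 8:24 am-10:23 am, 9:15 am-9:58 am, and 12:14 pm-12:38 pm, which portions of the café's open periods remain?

10:46 am–12:14 pm, 12:38 pm–1:46 pm

First set merges to 8:43 am–10:08 am, 10:46 am–1:46 pm.
Second set merges to 8:24 am–10:23 am, 12:14 pm–12:38 pm.
8:43 am–10:08 am: fully covered by B → removed.
10:46 am–1:46 pm minus B → 10:46 am–12:14 pm, 12:38 pm–1:46 pm.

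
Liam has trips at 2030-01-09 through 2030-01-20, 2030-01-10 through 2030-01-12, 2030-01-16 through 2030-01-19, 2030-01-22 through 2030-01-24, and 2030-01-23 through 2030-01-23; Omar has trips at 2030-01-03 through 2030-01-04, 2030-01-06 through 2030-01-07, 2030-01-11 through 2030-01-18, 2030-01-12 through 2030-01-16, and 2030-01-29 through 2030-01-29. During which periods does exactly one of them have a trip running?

2030-01-03 through 2030-01-04, 2030-01-06 through 2030-01-07, 2030-01-09 through 2030-01-10, 2030-01-19 through 2030-01-20, 2030-01-22 through 2030-01-24, 2030-01-29 through 2030-01-29

A, merged: 2030-01-09 through 2030-01-20, 2030-01-22 through 2030-01-24.
B, merged: 2030-01-03 through 2030-01-04, 2030-01-06 through 2030-01-07, 2030-01-11 through 2030-01-18, 2030-01-29 through 2030-01-29.
Only in the first: 2030-01-09 through 2030-01-10, 2030-01-19 through 2030-01-20, 2030-01-22 through 2030-01-24.
Only in the second: 2030-01-03 through 2030-01-04, 2030-01-06 through 2030-01-07, 2030-01-29 through 2030-01-29.
Together these are the periods covered by exactly one.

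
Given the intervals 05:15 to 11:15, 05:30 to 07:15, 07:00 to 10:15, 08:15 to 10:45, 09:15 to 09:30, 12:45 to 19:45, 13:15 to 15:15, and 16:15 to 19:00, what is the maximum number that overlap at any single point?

Walk the sorted start/end points keeping a running depth.
The depth first hits 4 at 09:15.

4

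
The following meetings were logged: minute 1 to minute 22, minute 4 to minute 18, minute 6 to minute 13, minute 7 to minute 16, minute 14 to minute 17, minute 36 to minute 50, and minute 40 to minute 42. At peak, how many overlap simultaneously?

4

Sweep endpoints in order; track running count of active intervals.
Peak of 4 reached at minute 7.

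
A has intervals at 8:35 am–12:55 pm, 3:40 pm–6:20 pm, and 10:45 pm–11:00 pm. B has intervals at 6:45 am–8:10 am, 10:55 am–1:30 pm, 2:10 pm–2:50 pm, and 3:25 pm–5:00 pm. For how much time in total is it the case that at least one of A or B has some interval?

A ∪ B = 6:45 am–8:10 am, 8:35 am–1:30 pm, 2:10 pm–2:50 pm, 3:25 pm–6:20 pm, 10:45 pm–11:00 pm.
Total: 1 h 25 min + 4 h 55 min + 40 min + 2 h 55 min + 15 min = 10 h 10 min.

10 h 10 min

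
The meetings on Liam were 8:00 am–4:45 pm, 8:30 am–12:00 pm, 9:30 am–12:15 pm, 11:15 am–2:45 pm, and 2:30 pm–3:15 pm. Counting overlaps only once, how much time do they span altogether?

Merged: 8:00 am–4:45 pm.
Length: 8 h 45 min.

8 h 45 min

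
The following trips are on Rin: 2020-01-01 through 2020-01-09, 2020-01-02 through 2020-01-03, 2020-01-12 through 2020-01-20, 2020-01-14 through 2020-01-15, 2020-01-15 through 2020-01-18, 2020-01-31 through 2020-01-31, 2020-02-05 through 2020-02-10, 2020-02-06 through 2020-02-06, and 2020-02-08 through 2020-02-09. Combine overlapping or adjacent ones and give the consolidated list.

2020-01-02 through 2020-01-03 overlaps/touches 2020-01-01 through 2020-01-09 → extend to 2020-01-01 through 2020-01-09.
2020-01-12 through 2020-01-20 is disjoint → start new block.
2020-01-14 through 2020-01-15 overlaps/touches 2020-01-12 through 2020-01-20 → extend to 2020-01-12 through 2020-01-20.
2020-01-15 through 2020-01-18 overlaps/touches 2020-01-12 through 2020-01-20 → extend to 2020-01-12 through 2020-01-20.
2020-01-31 through 2020-01-31 is disjoint → start new block.
2020-02-05 through 2020-02-10 is disjoint → start new block.
2020-02-06 through 2020-02-06 overlaps/touches 2020-02-05 through 2020-02-10 → extend to 2020-02-05 through 2020-02-10.
2020-02-08 through 2020-02-09 overlaps/touches 2020-02-05 through 2020-02-10 → extend to 2020-02-05 through 2020-02-10.

2020-01-01 through 2020-01-09, 2020-01-12 through 2020-01-20, 2020-01-31 through 2020-01-31, 2020-02-05 through 2020-02-10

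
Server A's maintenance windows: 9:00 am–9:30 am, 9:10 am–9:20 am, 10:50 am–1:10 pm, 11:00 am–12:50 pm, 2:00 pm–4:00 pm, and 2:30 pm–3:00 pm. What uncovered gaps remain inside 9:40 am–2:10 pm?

After merging, the occupied span is 9:00 am–9:30 am, 10:50 am–1:10 pm, 2:00 pm–4:00 pm.
Gaps within 9:40 am–2:10 pm: 9:40 am–10:50 am, 1:10 pm–2:00 pm.

9:40 am–10:50 am, 1:10 pm–2:00 pm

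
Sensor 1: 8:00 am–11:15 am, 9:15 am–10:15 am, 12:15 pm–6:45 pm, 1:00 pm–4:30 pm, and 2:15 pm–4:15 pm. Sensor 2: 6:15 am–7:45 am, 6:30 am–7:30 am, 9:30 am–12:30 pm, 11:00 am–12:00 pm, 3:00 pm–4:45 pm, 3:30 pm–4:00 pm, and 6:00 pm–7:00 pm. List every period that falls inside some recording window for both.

Merge the first list: 8:00 am–11:15 am, 12:15 pm–6:45 pm.
Merge the second list: 6:15 am–7:45 am, 9:30 am–12:30 pm, 3:00 pm–4:45 pm, 6:00 pm–7:00 pm.
8:00 am–11:15 am overlaps B on 9:30 am–11:15 am.
12:15 pm–6:45 pm overlaps B on 12:15 pm–12:30 pm, 3:00 pm–4:45 pm, 6:00 pm–6:45 pm.

9:30 am–11:15 am, 12:15 pm–12:30 pm, 3:00 pm–4:45 pm, 6:00 pm–6:45 pm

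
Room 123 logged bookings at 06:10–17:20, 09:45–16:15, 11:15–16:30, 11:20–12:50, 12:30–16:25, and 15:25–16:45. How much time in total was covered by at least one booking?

11 h 10 min

Merged: 06:10–17:20.
Length: 11 h 10 min.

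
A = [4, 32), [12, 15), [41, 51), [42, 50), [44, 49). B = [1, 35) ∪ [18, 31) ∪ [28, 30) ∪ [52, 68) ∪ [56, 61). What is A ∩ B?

Merge the first list: [4, 32), [41, 51).
Merge the second list: [1, 35), [52, 68).
[4, 32) ∩ B → [4, 32).
[41, 51) meets no B interval.

[4, 32)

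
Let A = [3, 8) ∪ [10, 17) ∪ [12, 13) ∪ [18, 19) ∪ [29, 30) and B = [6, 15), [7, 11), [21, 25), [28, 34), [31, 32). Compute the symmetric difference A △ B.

First set merges to [3, 8), [10, 17), [18, 19), [29, 30).
Second set merges to [6, 15), [21, 25), [28, 34).
A \ B = [3, 6), [15, 17), [18, 19).
B \ A = [8, 10), [21, 25), [28, 29), [30, 34).
Union of the two gives the symmetric difference.

[3, 6) ∪ [8, 10) ∪ [15, 17) ∪ [18, 19) ∪ [21, 25) ∪ [28, 29) ∪ [30, 34)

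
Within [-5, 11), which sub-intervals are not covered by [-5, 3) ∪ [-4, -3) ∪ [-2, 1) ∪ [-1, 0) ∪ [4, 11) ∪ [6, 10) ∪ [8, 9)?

Covered (merged): [-5, 3), [4, 11).
Uncovered inside [-5, 11): [3, 4).

[3, 4)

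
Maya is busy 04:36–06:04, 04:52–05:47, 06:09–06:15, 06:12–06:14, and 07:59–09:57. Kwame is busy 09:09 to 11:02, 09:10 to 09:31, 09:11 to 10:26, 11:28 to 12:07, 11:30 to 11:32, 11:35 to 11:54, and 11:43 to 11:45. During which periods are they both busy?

09:09–09:57

First set merges to 04:36–06:04, 06:09–06:15, 07:59–09:57.
Second set merges to 09:09–11:02, 11:28–12:07.
04:36–06:04 falls entirely outside B.
06:09–06:15 falls entirely outside B.
07:59–09:57 overlaps B on 09:09–09:57.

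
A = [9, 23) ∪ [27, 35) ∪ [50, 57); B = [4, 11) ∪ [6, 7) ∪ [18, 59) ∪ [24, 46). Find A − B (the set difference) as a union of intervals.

[11, 18)

Second set merges to [4, 11), [18, 59).
[9, 23) minus B → [11, 18).
[27, 35): fully covered by B → removed.
[50, 57): fully covered by B → removed.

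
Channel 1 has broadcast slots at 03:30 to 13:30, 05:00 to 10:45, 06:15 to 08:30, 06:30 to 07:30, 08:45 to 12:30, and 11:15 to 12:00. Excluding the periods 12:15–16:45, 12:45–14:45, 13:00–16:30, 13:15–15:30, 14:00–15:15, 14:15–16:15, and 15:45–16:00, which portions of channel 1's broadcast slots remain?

First set merges to 03:30–13:30.
Second set merges to 12:15–16:45.
03:30–13:30 \ B = 03:30–12:15.

03:30–12:15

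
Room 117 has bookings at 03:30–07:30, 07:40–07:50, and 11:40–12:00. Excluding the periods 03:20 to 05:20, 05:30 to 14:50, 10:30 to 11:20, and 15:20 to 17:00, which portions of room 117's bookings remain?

Second set merges to 03:20–05:20, 05:30–14:50, 15:20–17:00.
03:30–07:30 with B removed leaves 05:20–05:30.
07:40–07:50 lies entirely inside B → drops out.
11:40–12:00 lies entirely inside B → drops out.

05:20–05:30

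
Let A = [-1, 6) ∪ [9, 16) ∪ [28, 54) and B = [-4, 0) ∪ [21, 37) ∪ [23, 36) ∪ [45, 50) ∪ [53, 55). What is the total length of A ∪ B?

Merge the second list: [-4, 0), [21, 37), [45, 50), [53, 55).
A ∪ B = [-4, 6), [9, 16), [21, 55).
Total: 10 + 7 + 34 = 51.

51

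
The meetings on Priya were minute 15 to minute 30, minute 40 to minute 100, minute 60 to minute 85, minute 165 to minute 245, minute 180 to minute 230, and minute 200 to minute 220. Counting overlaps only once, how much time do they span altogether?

155 minutes

Merged: minute 15 to minute 30, minute 40 to minute 100, minute 165 to minute 245.
Lengths: 15 minutes + 60 minutes + 80 minutes = 155 minutes.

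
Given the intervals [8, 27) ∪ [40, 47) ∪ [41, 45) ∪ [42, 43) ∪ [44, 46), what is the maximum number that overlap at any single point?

3

Sweep endpoints in order; track running count of active intervals.
Peak of 3 reached at 42.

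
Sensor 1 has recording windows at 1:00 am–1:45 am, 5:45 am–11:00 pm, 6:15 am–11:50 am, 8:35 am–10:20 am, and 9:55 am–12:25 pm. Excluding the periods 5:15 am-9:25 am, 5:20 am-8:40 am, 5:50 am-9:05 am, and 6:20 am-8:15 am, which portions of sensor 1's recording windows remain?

1:00 am–1:45 am, 9:25 am–11:00 pm

Merge the first list: 1:00 am–1:45 am, 5:45 am–11:00 pm.
Merge the second list: 5:15 am–9:25 am.
1:00 am–1:45 am is untouched.
5:45 am–11:00 pm with B removed leaves 9:25 am–11:00 pm.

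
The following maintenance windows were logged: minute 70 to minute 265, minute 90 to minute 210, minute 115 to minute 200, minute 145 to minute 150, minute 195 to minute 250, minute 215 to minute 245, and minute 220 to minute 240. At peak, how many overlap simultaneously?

4

Walk the sorted start/end points keeping a running depth.
The depth first hits 4 at minute 145.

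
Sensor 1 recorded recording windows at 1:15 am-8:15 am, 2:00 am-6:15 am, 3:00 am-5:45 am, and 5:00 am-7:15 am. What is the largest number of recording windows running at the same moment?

At 5:00 am, 4 of the intervals are simultaneously active.
No point has more.

4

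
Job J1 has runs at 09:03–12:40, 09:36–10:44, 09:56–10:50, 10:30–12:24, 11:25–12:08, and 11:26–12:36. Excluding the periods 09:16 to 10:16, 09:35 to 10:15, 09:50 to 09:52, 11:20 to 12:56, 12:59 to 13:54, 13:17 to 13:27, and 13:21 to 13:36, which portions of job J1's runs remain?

09:03-09:16, 10:16-11:20

A, merged: 09:03-12:40.
B, merged: 09:16-10:16, 11:20-12:56, 12:59-13:54.
09:03-12:40 with B removed leaves 09:03-09:16, 10:16-11:20.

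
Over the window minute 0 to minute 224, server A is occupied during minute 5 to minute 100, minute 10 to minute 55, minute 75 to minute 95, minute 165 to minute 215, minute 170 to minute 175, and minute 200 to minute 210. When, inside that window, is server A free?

minute 0 to minute 5, minute 100 to minute 165, minute 215 to minute 224

After merging, the occupied span is minute 5 to minute 100, minute 165 to minute 215.
Complement within minute 0 to minute 224: minute 0 to minute 5, minute 100 to minute 165, minute 215 to minute 224.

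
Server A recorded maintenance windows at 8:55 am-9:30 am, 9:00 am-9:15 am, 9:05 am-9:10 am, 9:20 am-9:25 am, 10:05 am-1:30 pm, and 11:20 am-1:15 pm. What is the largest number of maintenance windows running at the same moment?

Walk the sorted start/end points keeping a running depth.
The depth first hits 3 at 9:05 am.

3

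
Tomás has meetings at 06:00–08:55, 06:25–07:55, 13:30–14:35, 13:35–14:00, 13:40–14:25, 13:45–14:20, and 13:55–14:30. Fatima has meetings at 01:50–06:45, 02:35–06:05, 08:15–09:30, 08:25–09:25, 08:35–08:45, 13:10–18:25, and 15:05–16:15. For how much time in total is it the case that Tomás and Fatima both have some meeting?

2 h 30 min

Merge the first list: 06:00–08:55, 13:30–14:35.
Merge the second list: 01:50–06:45, 08:15–09:30, 13:10–18:25.
A ∩ B = 06:00–06:45, 08:15–08:55, 13:30–14:35.
Total: 45 min + 40 min + 1 h 5 min = 2 h 30 min.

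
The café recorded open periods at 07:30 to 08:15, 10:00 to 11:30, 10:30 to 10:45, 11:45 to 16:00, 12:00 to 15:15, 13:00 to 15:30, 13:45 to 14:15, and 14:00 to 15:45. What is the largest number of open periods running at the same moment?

At 14:00, 5 of the intervals are simultaneously active.
No point has more.

5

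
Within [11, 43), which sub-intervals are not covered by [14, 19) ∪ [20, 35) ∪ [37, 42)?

The merged coverage is [14, 19), [20, 35), [37, 42).
Gaps within [11, 43): [11, 14), [19, 20), [35, 37), [42, 43).

[11, 14) ∪ [19, 20) ∪ [35, 37) ∪ [42, 43)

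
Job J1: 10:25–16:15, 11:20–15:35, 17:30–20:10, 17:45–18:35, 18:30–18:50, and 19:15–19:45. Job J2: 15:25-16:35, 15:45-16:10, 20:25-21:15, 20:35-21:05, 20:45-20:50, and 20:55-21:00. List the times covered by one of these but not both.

10:25–15:25, 16:15–16:35, 17:30–20:10, 20:25–21:15

A, merged: 10:25–16:15, 17:30–20:10.
B, merged: 15:25–16:35, 20:25–21:15.
A but not B: 10:25–15:25, 17:30–20:10.
B but not A: 16:15–16:35, 20:25–21:15.
Combining gives A △ B.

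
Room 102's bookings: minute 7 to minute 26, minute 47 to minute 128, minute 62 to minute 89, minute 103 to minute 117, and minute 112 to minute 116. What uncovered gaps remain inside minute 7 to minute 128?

Covered (merged): minute 7 to minute 26, minute 47 to minute 128.
Uncovered inside minute 7 to minute 128: minute 26 to minute 47.

minute 26 to minute 47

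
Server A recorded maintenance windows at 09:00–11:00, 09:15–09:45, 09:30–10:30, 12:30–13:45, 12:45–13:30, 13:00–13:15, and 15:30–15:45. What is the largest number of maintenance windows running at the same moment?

Walk the sorted start/end points keeping a running depth.
The depth first hits 3 at 09:30.

3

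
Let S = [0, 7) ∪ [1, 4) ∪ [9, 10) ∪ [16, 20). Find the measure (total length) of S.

12

Merged: [0, 7), [9, 10), [16, 20).
Lengths: 7 + 1 + 4 = 12.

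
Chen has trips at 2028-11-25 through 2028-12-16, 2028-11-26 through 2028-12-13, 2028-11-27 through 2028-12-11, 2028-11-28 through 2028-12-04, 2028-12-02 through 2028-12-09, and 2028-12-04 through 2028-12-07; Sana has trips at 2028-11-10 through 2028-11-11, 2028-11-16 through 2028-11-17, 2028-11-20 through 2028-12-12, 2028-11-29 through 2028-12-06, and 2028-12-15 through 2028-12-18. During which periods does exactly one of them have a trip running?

2028-11-10 through 2028-11-11, 2028-11-16 through 2028-11-17, 2028-11-20 through 2028-11-24, 2028-12-13 through 2028-12-14, 2028-12-17 through 2028-12-18

First set merges to 2028-11-25 through 2028-12-16.
Second set merges to 2028-11-10 through 2028-11-11, 2028-11-16 through 2028-11-17, 2028-11-20 through 2028-12-12, 2028-12-15 through 2028-12-18.
Only in the first: 2028-12-13 through 2028-12-14.
Only in the second: 2028-11-10 through 2028-11-11, 2028-11-16 through 2028-11-17, 2028-11-20 through 2028-11-24, 2028-12-17 through 2028-12-18.
Together these are the periods covered by exactly one.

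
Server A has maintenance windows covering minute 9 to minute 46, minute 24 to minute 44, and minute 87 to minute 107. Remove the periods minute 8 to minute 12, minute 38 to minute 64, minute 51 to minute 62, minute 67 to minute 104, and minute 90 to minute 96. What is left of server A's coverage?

minute 12 to minute 38, minute 104 to minute 107

First set merges to minute 9 to minute 46, minute 87 to minute 107.
Second set merges to minute 8 to minute 12, minute 38 to minute 64, minute 67 to minute 104.
minute 9 to minute 46 minus B → minute 12 to minute 38.
minute 87 to minute 107 minus B → minute 104 to minute 107.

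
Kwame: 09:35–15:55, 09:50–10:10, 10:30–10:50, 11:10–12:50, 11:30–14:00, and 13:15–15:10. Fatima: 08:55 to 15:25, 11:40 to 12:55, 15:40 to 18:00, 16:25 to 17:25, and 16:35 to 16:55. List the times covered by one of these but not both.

Merge the first list: 09:35–15:55.
Merge the second list: 08:55–15:25, 15:40–18:00.
A but not B: 15:25–15:40.
B but not A: 08:55–09:35, 15:55–18:00.
Combining gives A △ B.

08:55–09:35, 15:25–15:40, 15:55–18:00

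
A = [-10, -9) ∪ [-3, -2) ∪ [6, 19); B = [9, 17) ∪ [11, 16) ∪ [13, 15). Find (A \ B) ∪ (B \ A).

[-10, -9) ∪ [-3, -2) ∪ [6, 9) ∪ [17, 19)

Merge the second list: [9, 17).
Only in the first: [-10, -9), [-3, -2), [6, 9), [17, 19).
Only in the second: none.
Together these are the periods covered by exactly one.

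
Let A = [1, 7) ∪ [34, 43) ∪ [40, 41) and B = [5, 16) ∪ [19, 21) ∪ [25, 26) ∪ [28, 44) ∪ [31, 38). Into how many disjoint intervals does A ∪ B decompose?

4

A, merged: [1, 7), [34, 43).
B, merged: [5, 16), [19, 21), [25, 26), [28, 44).
A ∪ B = [1, 16), [19, 21), [25, 26), [28, 44).
That is 4 disjoint pieces.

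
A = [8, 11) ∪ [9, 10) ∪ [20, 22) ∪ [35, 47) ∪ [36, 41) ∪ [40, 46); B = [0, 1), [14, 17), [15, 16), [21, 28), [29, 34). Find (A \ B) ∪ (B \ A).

[0, 1) ∪ [8, 11) ∪ [14, 17) ∪ [20, 21) ∪ [22, 28) ∪ [29, 34) ∪ [35, 47)

First set merges to [8, 11), [20, 22), [35, 47).
Second set merges to [0, 1), [14, 17), [21, 28), [29, 34).
A but not B: [8, 11), [20, 21), [35, 47).
B but not A: [0, 1), [14, 17), [22, 28), [29, 34).
Combining gives A △ B.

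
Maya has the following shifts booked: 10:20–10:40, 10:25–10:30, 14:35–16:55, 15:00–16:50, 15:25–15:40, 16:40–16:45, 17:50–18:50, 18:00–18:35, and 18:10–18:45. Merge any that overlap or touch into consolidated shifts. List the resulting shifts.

10:20–10:40, 14:35–16:55, 17:50–18:50

10:25–10:30 overlaps/touches 10:20–10:40 → extend to 10:20–10:40.
14:35–16:55 is disjoint → start new block.
15:00–16:50 overlaps/touches 14:35–16:55 → extend to 14:35–16:55.
15:25–15:40 overlaps/touches 14:35–16:55 → extend to 14:35–16:55.
16:40–16:45 overlaps/touches 14:35–16:55 → extend to 14:35–16:55.
17:50–18:50 is disjoint → start new block.
18:00–18:35 overlaps/touches 17:50–18:50 → extend to 17:50–18:50.
18:10–18:45 overlaps/touches 17:50–18:50 → extend to 17:50–18:50.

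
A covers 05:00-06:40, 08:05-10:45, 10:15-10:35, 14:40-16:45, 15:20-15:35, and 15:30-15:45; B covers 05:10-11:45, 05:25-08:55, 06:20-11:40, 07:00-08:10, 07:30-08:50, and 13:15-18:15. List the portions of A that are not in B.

Merge the first list: 05:00-06:40, 08:05-10:45, 14:40-16:45.
Merge the second list: 05:10-11:45, 13:15-18:15.
05:00-06:40 with B removed leaves 05:00-05:10.
08:05-10:45 lies entirely inside B → drops out.
14:40-16:45 lies entirely inside B → drops out.

05:00-05:10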